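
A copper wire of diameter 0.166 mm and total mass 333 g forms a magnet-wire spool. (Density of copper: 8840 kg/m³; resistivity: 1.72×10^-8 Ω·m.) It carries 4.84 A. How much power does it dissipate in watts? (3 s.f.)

32400 W

A = π(d/2)² = π(8.3000e-05 m)² = 2.1642e-08 m²
L = m/(density·A) = 0.333/(8840×2.1642e-08) = 1741 m
R = ρL/A = (1.72×10^-8)(1741)/(2.1642e-08) = 1383 Ω
P = I²R = (4.84)² × 1383 = 32400 W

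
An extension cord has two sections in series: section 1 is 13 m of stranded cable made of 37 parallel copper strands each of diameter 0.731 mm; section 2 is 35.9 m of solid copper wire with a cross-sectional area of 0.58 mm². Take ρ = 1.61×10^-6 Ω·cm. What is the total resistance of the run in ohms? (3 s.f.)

1.01 Ω

ρ = 1.61×10^-6 Ω·cm = 1.61×10^-8 Ω·m
Section 1: A_strand = π(3.6550e-04)² = 4.197e-07 m²; R₁ = ρL/(N·A_s) = (1.61×10^-8)(13)/(37×4.197e-07) = 0.01348 Ω
Section 2: A = 0.58 mm² = 5.800e-07 m²
R₂ = (1.61×10^-8)(35.9)/(5.800e-07) = 0.9965 Ω
R = R₁ + R₂ = 1.01 Ω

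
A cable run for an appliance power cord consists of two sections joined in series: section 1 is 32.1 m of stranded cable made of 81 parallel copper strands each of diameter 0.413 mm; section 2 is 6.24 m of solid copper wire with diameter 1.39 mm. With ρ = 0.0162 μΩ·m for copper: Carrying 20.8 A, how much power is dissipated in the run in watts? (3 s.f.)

ρ = 0.0162 μΩ·m = 1.62×10^-8 Ω·m
Section 1: A_strand = π(2.0650e-04)² = 1.340e-07 m²; R₁ = ρL/(N·A_s) = (1.62×10^-8)(32.1)/(81×1.340e-07) = 0.04792 Ω
Section 2: A = π(d/2)² = π(6.9500e-04 m)² = 1.517e-06 m²
R₂ = (1.62×10^-8)(6.24)/(1.517e-06) = 0.06662 Ω
R = R₁ + R₂ = 0.1145 Ω
P = I²R = (20.8)² × 0.1145 = 49.6 W

49.6 W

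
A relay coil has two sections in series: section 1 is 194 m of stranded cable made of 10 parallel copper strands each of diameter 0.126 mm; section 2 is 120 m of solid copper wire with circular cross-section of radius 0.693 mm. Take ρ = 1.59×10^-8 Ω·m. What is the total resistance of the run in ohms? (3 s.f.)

Section 1: A_strand = π(6.3000e-05)² = 1.247e-08 m²; R₁ = ρL/(N·A_s) = (1.59×10^-8)(194)/(10×1.247e-08) = 24.74 Ω
Section 2: A = πr² = π(6.9300e-04 m)² = 1.509e-06 m²
R₂ = (1.59×10^-8)(120)/(1.509e-06) = 1.265 Ω
R = R₁ + R₂ = 26.0 Ω

26.0 Ω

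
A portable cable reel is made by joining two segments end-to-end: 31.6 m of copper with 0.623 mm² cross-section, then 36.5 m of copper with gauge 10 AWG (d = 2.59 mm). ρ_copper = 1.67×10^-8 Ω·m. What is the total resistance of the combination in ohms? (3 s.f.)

Segment 1: A = 0.623 mm² = 6.230e-07 m²
R₁ = ρL/A = (1.67×10^-8)(31.6)/(6.230e-07) = 0.8471 Ω
Segment 2: A = π(2.59/2 mm)² = π(1.2950e-03 m)² = 5.269e-06 m²
R₂ = (1.67×10^-8)(36.5)/(5.269e-06) = 0.1157 Ω
R = R₁ + R₂ = 0.963 Ω

0.963 Ω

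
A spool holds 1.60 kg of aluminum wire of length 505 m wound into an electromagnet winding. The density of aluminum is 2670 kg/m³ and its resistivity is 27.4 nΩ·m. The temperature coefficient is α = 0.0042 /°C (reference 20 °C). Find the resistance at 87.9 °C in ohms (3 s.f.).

15.0 Ω

ρ = 27.4 nΩ·m = 2.74×10^-8 Ω·m
A = m/(density·L) = 1.6/(2670×505) = 1.1866e-06 m²
R = ρL/A = (2.74×10^-8)(505)/(1.1866e-06) = 11.66 Ω
R(87.9 °C) = 11.66 × (1 + 0.0042×67.9) = 15.0 Ω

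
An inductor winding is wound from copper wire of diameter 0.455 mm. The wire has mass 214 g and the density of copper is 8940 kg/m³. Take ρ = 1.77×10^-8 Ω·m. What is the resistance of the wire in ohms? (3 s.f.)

A = π(d/2)² = π(2.2750e-04 m)² = 1.6260e-07 m²
L = m/(density·A) = 0.214/(8940×1.6260e-07) = 147.2 m
R = ρL/A = (1.77×10^-8)(147.2)/(1.6260e-07) = 16.0 Ω

16.0 Ω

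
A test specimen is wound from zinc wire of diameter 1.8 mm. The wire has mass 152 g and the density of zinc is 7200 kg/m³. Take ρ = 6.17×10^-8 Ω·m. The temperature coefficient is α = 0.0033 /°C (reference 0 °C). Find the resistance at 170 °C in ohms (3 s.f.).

0.314 Ω

A = π(d/2)² = π(9.0000e-04 m)² = 2.5447e-06 m²
L = m/(density·A) = 0.152/(7200×2.5447e-06) = 8.296 m
R = ρL/A = (6.17×10^-8)(8.296)/(2.5447e-06) = 0.2012 Ω
R(170 °C) = 0.2012 × (1 + 0.0033×170) = 0.314 Ω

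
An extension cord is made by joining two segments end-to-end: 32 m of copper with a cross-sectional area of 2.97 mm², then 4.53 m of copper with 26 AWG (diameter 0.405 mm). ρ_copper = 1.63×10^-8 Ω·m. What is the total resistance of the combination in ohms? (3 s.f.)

Segment 1: A = 2.97 mm² = 2.970e-06 m²
R₁ = ρL/A = (1.63×10^-8)(32)/(2.970e-06) = 0.1756 Ω
Segment 2: A = π(0.405/2 mm)² = π(2.0250e-04 m)² = 1.288e-07 m²
R₂ = (1.63×10^-8)(4.53)/(1.288e-07) = 0.5732 Ω
R = R₁ + R₂ = 0.749 Ω

0.749 Ω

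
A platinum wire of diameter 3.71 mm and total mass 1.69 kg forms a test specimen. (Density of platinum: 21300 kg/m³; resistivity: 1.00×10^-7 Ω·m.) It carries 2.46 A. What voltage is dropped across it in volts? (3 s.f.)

A = π(d/2)² = π(1.8550e-03 m)² = 1.0810e-05 m²
L = m/(density·A) = 1.69/(21300×1.0810e-05) = 7.34 m
R = ρL/A = (1.00×10^-7)(7.34)/(1.0810e-05) = 0.06789 Ω
V = IR = 2.46 × 0.06789 = 0.167 V

0.167 V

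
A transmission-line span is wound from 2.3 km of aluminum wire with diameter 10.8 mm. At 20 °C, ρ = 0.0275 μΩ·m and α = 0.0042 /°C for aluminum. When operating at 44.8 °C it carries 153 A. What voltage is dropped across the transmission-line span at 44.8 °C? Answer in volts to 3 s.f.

117 V

ρ = 0.0275 μΩ·m = 2.75×10^-8 Ω·m
A = π(d/2)² = π(5.4000e-03 m)² = 9.161e-05 m²
R₍20₎ = ρL/A = (2.75×10^-8)(2300)/(9.161e-05) = 0.6904 Ω
R₍44.8₎ = R₍20₎(1 + αΔT) = 0.6904 × (1 + 0.0042×24.8) = 0.7624 Ω
V = IR = 153 × 0.7624 = 117 V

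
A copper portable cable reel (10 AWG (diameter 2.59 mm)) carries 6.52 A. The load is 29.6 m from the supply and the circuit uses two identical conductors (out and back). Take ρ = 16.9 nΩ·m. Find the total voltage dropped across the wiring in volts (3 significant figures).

1.24 V

ρ = 16.9 nΩ·m = 1.69×10^-8 Ω·m
A = π(2.59/2 mm)² = π(1.2950e-03 m)² = 5.269e-06 m²
Total conductor length (both ways) L = 2 × 29.6 = 59.2 m
R = ρL/A = (1.69×10^-8)(59.2)/(5.269e-06) = 0.1899 Ω
V = IR = 6.52 × 0.1899 = 1.24 V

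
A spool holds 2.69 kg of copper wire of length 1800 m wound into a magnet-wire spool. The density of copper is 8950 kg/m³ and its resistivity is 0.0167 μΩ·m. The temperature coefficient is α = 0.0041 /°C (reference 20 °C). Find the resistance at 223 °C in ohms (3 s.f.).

330 Ω

ρ = 0.0167 μΩ·m = 1.67×10^-8 Ω·m
A = m/(density·L) = 2.69/(8950×1800) = 1.6698e-07 m²
R = ρL/A = (1.67×10^-8)(1800)/(1.6698e-07) = 180 Ω
R(223 °C) = 180 × (1 + 0.0041×203) = 330 Ω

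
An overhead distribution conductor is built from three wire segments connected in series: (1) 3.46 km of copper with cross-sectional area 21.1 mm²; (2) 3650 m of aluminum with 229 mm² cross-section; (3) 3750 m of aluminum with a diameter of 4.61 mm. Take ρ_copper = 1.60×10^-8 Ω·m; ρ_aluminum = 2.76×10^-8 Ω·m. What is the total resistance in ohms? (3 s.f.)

9.26 Ω

Seg 1: A = 21.1 mm² = 2.110e-05 m²
R_1 = (1.60×10^-8)(3460)/(2.110e-05) = 2.624 Ω
Seg 2: A = 229 mm² = 2.290e-04 m²
R_2 = (2.76×10^-8)(3650)/(2.290e-04) = 0.4399 Ω
Seg 3: A = π(d/2)² = π(2.3050e-03 m)² = 1.669e-05 m²
R_3 = (2.76×10^-8)(3750)/(1.669e-05) = 6.201 Ω
R_total = R_1 + R_2 + R_3 = 9.26 Ω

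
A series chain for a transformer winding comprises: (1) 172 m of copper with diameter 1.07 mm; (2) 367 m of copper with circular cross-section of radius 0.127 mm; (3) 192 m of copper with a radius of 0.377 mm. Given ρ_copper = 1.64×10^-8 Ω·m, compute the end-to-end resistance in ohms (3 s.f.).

Seg 1: A = π(d/2)² = π(5.3500e-04 m)² = 8.992e-07 m²
R_1 = (1.64×10^-8)(172)/(8.992e-07) = 3.137 Ω
Seg 2: A = πr² = π(1.2700e-04 m)² = 5.067e-08 m²
R_2 = (1.64×10^-8)(367)/(5.067e-08) = 118.8 Ω
Seg 3: A = πr² = π(3.7700e-04 m)² = 4.465e-07 m²
R_3 = (1.64×10^-8)(192)/(4.465e-07) = 7.052 Ω
R_total = R_1 + R_2 + R_3 = 129 Ω

129 Ω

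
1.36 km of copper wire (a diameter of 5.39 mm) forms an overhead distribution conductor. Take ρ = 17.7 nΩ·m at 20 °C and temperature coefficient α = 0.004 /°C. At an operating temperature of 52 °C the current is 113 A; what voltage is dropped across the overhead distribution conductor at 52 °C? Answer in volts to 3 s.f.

134 V

ρ = 17.7 nΩ·m = 1.77×10^-8 Ω·m
A = π(d/2)² = π(2.6950e-03 m)² = 2.282e-05 m²
R₍20₎ = ρL/A = (1.77×10^-8)(1360)/(2.282e-05) = 1.055 Ω
R₍52₎ = R₍20₎(1 + αΔT) = 1.055 × (1 + 0.004×32) = 1.19 Ω
V = IR = 113 × 1.19 = 134 V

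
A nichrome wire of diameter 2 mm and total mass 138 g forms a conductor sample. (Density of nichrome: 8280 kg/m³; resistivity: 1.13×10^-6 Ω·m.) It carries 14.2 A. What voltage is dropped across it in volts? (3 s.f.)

A = π(d/2)² = π(1.0000e-03 m)² = 3.1416e-06 m²
L = m/(density·A) = 0.138/(8280×3.1416e-06) = 5.305 m
R = ρL/A = (1.13×10^-6)(5.305)/(3.1416e-06) = 1.908 Ω
V = IR = 14.2 × 1.908 = 27.1 V

27.1 V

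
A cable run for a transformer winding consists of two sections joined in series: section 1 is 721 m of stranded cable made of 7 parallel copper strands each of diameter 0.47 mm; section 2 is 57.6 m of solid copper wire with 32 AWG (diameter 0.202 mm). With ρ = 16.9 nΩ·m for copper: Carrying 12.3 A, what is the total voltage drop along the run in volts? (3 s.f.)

ρ = 16.9 nΩ·m = 1.69×10^-8 Ω·m
Section 1: A_strand = π(2.3500e-04)² = 1.735e-07 m²; R₁ = ρL/(N·A_s) = (1.69×10^-8)(721)/(7×1.735e-07) = 10.03 Ω
Section 2: A = π(0.202/2 mm)² = π(1.0100e-04 m)² = 3.205e-08 m²
R₂ = (1.69×10^-8)(57.6)/(3.205e-08) = 30.38 Ω
R = R₁ + R₂ = 40.41 Ω
V = IR = 12.3 × 40.41 = 497 V

497 V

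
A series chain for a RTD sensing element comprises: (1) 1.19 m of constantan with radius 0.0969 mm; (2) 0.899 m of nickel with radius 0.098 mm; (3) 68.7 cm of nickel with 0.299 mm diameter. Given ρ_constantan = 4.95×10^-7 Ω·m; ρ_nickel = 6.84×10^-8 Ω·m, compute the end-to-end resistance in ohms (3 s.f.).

22.7 Ω

Seg 1: A = πr² = π(9.6900e-05 m)² = 2.950e-08 m²
R_1 = (4.95×10^-7)(1.19)/(2.950e-08) = 19.97 Ω
Seg 2: A = πr² = π(9.8000e-05 m)² = 3.017e-08 m²
R_2 = (6.84×10^-8)(0.899)/(3.017e-08) = 2.038 Ω
Seg 3: A = π(d/2)² = π(1.4950e-04 m)² = 7.022e-08 m²
R_3 = (6.84×10^-8)(0.687)/(7.022e-08) = 0.6692 Ω
R_total = R_1 + R_2 + R_3 = 22.7 Ω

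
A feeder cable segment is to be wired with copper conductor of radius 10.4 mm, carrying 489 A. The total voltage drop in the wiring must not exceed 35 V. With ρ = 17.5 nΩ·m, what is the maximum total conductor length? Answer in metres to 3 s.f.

ρ = 17.5 nΩ·m = 1.75×10^-8 Ω·m
A = πr² = π(1.0400e-02 m)² = 3.398e-04 m²
L_max = V_max·A/(1·ρI) = (35)(3.398e-04)/(1.75×10^-8×489) = 1390 m

1390 m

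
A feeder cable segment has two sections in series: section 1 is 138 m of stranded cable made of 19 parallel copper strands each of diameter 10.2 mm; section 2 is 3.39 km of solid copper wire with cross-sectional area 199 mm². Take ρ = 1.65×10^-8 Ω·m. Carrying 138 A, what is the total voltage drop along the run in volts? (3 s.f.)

Section 1: A_strand = π(5.1000e-03)² = 8.171e-05 m²; R₁ = ρL/(N·A_s) = (1.65×10^-8)(138)/(19×8.171e-05) = 0.001467 Ω
Section 2: A = 199 mm² = 1.990e-04 m²
R₂ = (1.65×10^-8)(3390)/(1.990e-04) = 0.2811 Ω
R = R₁ + R₂ = 0.2825 Ω
V = IR = 138 × 0.2825 = 39.0 V

39.0 V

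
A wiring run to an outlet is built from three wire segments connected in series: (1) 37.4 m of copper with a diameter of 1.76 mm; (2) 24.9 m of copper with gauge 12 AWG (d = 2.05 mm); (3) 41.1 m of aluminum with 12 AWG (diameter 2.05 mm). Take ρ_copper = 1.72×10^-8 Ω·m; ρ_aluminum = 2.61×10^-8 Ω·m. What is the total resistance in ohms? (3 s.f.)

Seg 1: A = π(d/2)² = π(8.8000e-04 m)² = 2.433e-06 m²
R_1 = (1.72×10^-8)(37.4)/(2.433e-06) = 0.2644 Ω
Seg 2: A = π(2.05/2 mm)² = π(1.0250e-03 m)² = 3.301e-06 m²
R_2 = (1.72×10^-8)(24.9)/(3.301e-06) = 0.1298 Ω
Seg 3: A = π(2.05/2 mm)² = π(1.0250e-03 m)² = 3.301e-06 m²
R_3 = (2.61×10^-8)(41.1)/(3.301e-06) = 0.325 Ω
R_total = R_1 + R_2 + R_3 = 0.719 Ω

0.719 Ω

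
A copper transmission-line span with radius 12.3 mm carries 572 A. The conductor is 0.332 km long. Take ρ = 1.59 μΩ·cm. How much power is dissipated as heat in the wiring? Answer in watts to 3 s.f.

ρ = 1.59 μΩ·cm = 1.59×10^-8 Ω·m
A = πr² = π(1.2300e-02 m)² = 4.753e-04 m²
R = ρL/A = (1.59×10^-8)(332)/(4.753e-04) = 0.01111 Ω
P = I²R = (572)² × 0.01111 = 3630 W

3630 W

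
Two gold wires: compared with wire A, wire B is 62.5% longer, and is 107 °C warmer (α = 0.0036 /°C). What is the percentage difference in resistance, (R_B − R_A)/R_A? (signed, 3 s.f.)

125%

R ∝ ρL/d² with ρ ∝ (1+αΔT), so R_B/R_A = (1 + 62.5/100) × (1 + 0.0036×107)
= 1.625 × 1.385 = 2.251
(R_B − R_A)/R_A = 2.251 − 1 = 125%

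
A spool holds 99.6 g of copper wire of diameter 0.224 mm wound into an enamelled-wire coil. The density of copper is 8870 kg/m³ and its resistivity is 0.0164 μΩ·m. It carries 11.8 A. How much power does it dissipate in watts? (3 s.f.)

16500 W

ρ = 0.0164 μΩ·m = 1.64×10^-8 Ω·m
A = π(d/2)² = π(1.1200e-04 m)² = 3.9408e-08 m²
L = m/(density·A) = 0.0996/(8870×3.9408e-08) = 284.9 m
R = ρL/A = (1.64×10^-8)(284.9)/(3.9408e-08) = 118.6 Ω
P = I²R = (11.8)² × 118.6 = 16500 W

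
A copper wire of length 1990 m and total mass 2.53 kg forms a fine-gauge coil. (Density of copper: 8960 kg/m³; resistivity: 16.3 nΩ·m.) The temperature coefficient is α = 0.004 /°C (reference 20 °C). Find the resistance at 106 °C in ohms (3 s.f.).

307 Ω

ρ = 16.3 nΩ·m = 1.63×10^-8 Ω·m
A = m/(density·L) = 2.53/(8960×1990) = 1.4189e-07 m²
R = ρL/A = (1.63×10^-8)(1990)/(1.4189e-07) = 228.6 Ω
R(106 °C) = 228.6 × (1 + 0.004×86) = 307 Ω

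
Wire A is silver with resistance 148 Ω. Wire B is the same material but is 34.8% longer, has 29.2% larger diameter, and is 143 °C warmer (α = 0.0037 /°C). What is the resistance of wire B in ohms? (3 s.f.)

183 Ω

R ∝ ρL/d² with ρ ∝ (1+αΔT), so R_B/R_A = (1 + 34.8/100) × (1 + 29.2/100)⁻² × (1 + 0.0037×143)
= 1.348 × 0.5991 × 1.529 = 1.235
R_B = 1.235 × 148 = 183 Ω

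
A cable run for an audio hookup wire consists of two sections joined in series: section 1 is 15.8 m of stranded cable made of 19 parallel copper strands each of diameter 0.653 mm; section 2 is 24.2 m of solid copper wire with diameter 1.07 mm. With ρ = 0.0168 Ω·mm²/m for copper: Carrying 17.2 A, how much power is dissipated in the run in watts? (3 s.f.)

ρ = 0.0168 Ω·mm²/m = 1.68×10^-8 Ω·m
Section 1: A_strand = π(3.2650e-04)² = 3.349e-07 m²; R₁ = ρL/(N·A_s) = (1.68×10^-8)(15.8)/(19×3.349e-07) = 0.04172 Ω
Section 2: A = π(d/2)² = π(5.3500e-04 m)² = 8.992e-07 m²
R₂ = (1.68×10^-8)(24.2)/(8.992e-07) = 0.4521 Ω
R = R₁ + R₂ = 0.4938 Ω
P = I²R = (17.2)² × 0.4938 = 146 W

146 W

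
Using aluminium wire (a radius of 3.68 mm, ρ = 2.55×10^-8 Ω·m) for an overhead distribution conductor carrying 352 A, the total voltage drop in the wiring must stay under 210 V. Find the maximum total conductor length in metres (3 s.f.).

995 m

A = πr² = π(3.6800e-03 m)² = 4.254e-05 m²
L_max = V_max·A/(1·ρI) = (210)(4.254e-05)/(2.55×10^-8×352) = 995 m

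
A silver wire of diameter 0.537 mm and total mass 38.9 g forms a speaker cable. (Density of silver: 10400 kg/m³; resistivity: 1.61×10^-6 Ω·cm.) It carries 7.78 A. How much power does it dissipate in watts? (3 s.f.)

71.1 W

ρ = 1.61×10^-6 Ω·cm = 1.61×10^-8 Ω·m
A = π(d/2)² = π(2.6850e-04 m)² = 2.2648e-07 m²
L = m/(density·A) = 0.0389/(10400×2.2648e-07) = 16.51 m
R = ρL/A = (1.61×10^-8)(16.51)/(2.2648e-07) = 1.174 Ω
P = I²R = (7.78)² × 1.174 = 71.1 W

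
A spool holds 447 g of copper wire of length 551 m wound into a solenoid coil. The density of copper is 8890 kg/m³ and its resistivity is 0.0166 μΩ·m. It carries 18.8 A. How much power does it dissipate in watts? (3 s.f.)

ρ = 0.0166 μΩ·m = 1.66×10^-8 Ω·m
A = m/(density·L) = 0.447/(8890×551) = 9.1254e-08 m²
R = ρL/A = (1.66×10^-8)(551)/(9.1254e-08) = 100.2 Ω
P = I²R = (18.8)² × 100.2 = 35400 W

35400 W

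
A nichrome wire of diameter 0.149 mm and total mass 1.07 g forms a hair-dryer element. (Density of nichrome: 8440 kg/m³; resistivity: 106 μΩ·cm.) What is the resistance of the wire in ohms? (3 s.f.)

442 Ω

ρ = 106 μΩ·cm = 1.06×10^-6 Ω·m
A = π(d/2)² = π(7.4500e-05 m)² = 1.7437e-08 m²
L = m/(density·A) = 0.00107/(8440×1.7437e-08) = 7.271 m
R = ρL/A = (1.06×10^-6)(7.271)/(1.7437e-08) = 442 Ω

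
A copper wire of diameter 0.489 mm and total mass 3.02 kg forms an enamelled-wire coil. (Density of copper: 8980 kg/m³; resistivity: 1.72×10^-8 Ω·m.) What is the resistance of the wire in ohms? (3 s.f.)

164 Ω

A = π(d/2)² = π(2.4450e-04 m)² = 1.8781e-07 m²
L = m/(density·A) = 3.02/(8980×1.8781e-07) = 1791 m
R = ρL/A = (1.72×10^-8)(1791)/(1.8781e-07) = 164 Ω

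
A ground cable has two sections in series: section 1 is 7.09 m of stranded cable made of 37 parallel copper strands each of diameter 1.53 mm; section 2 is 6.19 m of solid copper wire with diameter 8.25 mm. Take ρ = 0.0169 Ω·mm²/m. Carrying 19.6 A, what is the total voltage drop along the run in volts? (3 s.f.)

ρ = 0.0169 Ω·mm²/m = 1.69×10^-8 Ω·m
Section 1: A_strand = π(7.6500e-04)² = 1.839e-06 m²; R₁ = ρL/(N·A_s) = (1.69×10^-8)(7.09)/(37×1.839e-06) = 0.001761 Ω
Section 2: A = π(d/2)² = π(4.1250e-03 m)² = 5.346e-05 m²
R₂ = (1.69×10^-8)(6.19)/(5.346e-05) = 0.001957 Ω
R = R₁ + R₂ = 0.003718 Ω
V = IR = 19.6 × 0.003718 = 0.0729 V

0.0729 V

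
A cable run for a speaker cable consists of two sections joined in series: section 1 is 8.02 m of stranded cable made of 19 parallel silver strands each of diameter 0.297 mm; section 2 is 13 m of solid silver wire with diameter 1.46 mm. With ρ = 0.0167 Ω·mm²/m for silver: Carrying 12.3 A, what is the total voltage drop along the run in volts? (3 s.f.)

2.85 V

ρ = 0.0167 Ω·mm²/m = 1.67×10^-8 Ω·m
Section 1: A_strand = π(1.4850e-04)² = 6.928e-08 m²; R₁ = ρL/(N·A_s) = (1.67×10^-8)(8.02)/(19×6.928e-08) = 0.1018 Ω
Section 2: A = π(d/2)² = π(7.3000e-04 m)² = 1.674e-06 m²
R₂ = (1.67×10^-8)(13)/(1.674e-06) = 0.1297 Ω
R = R₁ + R₂ = 0.2314 Ω
V = IR = 12.3 × 0.2314 = 2.85 V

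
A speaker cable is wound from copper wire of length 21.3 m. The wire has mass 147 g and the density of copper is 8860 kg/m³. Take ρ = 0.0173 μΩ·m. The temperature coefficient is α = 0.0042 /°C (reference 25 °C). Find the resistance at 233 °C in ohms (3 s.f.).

0.886 Ω

ρ = 0.0173 μΩ·m = 1.73×10^-8 Ω·m
A = m/(density·L) = 0.147/(8860×21.3) = 7.7894e-07 m²
R = ρL/A = (1.73×10^-8)(21.3)/(7.7894e-07) = 0.4731 Ω
R(233 °C) = 0.4731 × (1 + 0.0042×208) = 0.886 Ω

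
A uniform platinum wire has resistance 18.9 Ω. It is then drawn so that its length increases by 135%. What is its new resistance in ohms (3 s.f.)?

104 Ω

k = 1 + 135/100 = 2.35; volume constant ⇒ A' = A/k, so R' = k²R.
R' = 5.523 × 18.9 = 104 Ω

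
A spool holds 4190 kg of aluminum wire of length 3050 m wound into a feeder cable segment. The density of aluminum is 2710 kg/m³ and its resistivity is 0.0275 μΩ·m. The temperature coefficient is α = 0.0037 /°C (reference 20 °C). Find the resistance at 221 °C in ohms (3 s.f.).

ρ = 0.0275 μΩ·m = 2.75×10^-8 Ω·m
A = m/(density·L) = 4190/(2710×3050) = 5.0693e-04 m²
R = ρL/A = (2.75×10^-8)(3050)/(5.0693e-04) = 0.1655 Ω
R(221 °C) = 0.1655 × (1 + 0.0037×201) = 0.289 Ω

0.289 Ω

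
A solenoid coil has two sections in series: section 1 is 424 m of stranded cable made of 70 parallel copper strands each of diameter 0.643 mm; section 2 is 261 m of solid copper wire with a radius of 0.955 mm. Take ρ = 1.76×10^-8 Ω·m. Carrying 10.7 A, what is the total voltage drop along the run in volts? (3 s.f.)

Section 1: A_strand = π(3.2150e-04)² = 3.247e-07 m²; R₁ = ρL/(N·A_s) = (1.76×10^-8)(424)/(70×3.247e-07) = 0.3283 Ω
Section 2: A = πr² = π(9.5500e-04 m)² = 2.865e-06 m²
R₂ = (1.76×10^-8)(261)/(2.865e-06) = 1.603 Ω
R = R₁ + R₂ = 1.932 Ω
V = IR = 10.7 × 1.932 = 20.7 V

20.7 V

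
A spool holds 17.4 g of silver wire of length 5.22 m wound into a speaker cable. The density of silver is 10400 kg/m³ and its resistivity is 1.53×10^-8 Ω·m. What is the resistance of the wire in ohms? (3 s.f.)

A = m/(density·L) = 0.0174/(10400×5.22) = 3.2051e-07 m²
R = ρL/A = (1.53×10^-8)(5.22)/(3.2051e-07) = 0.249 Ω

0.249 Ω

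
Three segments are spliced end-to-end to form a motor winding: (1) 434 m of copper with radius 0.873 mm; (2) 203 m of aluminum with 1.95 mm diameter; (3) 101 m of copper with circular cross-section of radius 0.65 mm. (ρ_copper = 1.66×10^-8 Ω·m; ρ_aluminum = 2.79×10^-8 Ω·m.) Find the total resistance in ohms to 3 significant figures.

Seg 1: A = πr² = π(8.7300e-04 m)² = 2.394e-06 m²
R_1 = (1.66×10^-8)(434)/(2.394e-06) = 3.009 Ω
Seg 2: A = π(d/2)² = π(9.7500e-04 m)² = 2.986e-06 m²
R_2 = (2.79×10^-8)(203)/(2.986e-06) = 1.896 Ω
Seg 3: A = πr² = π(6.5000e-04 m)² = 1.327e-06 m²
R_3 = (1.66×10^-8)(101)/(1.327e-06) = 1.263 Ω
R_total = R_1 + R_2 + R_3 = 6.17 Ω

6.17 Ω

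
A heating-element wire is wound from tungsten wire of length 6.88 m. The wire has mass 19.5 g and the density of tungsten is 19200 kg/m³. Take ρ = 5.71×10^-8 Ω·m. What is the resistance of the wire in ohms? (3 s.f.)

2.66 Ω

A = m/(density·L) = 0.0195/(19200×6.88) = 1.4762e-07 m²
R = ρL/A = (5.71×10^-8)(6.88)/(1.4762e-07) = 2.66 Ω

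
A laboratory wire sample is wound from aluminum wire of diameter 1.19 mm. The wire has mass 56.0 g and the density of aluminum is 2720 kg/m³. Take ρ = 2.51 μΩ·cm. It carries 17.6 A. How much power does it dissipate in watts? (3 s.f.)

129 W

ρ = 2.51 μΩ·cm = 2.51×10^-8 Ω·m
A = π(d/2)² = π(5.9500e-04 m)² = 1.1122e-06 m²
L = m/(density·A) = 0.056/(2720×1.1122e-06) = 18.51 m
R = ρL/A = (2.51×10^-8)(18.51)/(1.1122e-06) = 0.4178 Ω
P = I²R = (17.6)² × 0.4178 = 129 W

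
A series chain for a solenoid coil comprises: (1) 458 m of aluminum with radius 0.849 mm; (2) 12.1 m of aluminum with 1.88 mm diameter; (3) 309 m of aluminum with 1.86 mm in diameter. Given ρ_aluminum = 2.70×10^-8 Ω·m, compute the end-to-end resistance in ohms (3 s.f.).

8.65 Ω

Seg 1: A = πr² = π(8.4900e-04 m)² = 2.264e-06 m²
R_1 = (2.70×10^-8)(458)/(2.264e-06) = 5.461 Ω
Seg 2: A = π(d/2)² = π(9.4000e-04 m)² = 2.776e-06 m²
R_2 = (2.70×10^-8)(12.1)/(2.776e-06) = 0.1177 Ω
Seg 3: A = π(d/2)² = π(9.3000e-04 m)² = 2.717e-06 m²
R_3 = (2.70×10^-8)(309)/(2.717e-06) = 3.07 Ω
R_total = R_1 + R_2 + R_3 = 8.65 Ω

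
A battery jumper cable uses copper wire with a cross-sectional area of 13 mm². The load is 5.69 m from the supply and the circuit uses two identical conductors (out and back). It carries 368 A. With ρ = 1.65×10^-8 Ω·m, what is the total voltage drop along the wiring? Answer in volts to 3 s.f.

5.32 V

A = 13 mm² = 1.300e-05 m²
Total conductor length (both ways) L = 2 × 5.69 = 11.38 m
R = ρL/A = (1.65×10^-8)(11.38)/(1.300e-05) = 0.01444 Ω
V = IR = 368 × 0.01444 = 5.32 V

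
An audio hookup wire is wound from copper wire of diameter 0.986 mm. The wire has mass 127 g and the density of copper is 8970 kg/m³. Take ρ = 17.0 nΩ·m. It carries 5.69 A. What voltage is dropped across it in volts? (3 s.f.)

2.35 V

ρ = 17.0 nΩ·m = 1.70×10^-8 Ω·m
A = π(d/2)² = π(4.9300e-04 m)² = 7.6356e-07 m²
L = m/(density·A) = 0.127/(8970×7.6356e-07) = 18.54 m
R = ρL/A = (1.70×10^-8)(18.54)/(7.6356e-07) = 0.4128 Ω
V = IR = 5.69 × 0.4128 = 2.35 V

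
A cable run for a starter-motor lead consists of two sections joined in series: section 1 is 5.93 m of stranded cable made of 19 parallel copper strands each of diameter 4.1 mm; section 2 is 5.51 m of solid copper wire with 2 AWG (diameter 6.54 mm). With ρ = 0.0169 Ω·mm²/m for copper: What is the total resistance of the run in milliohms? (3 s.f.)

ρ = 0.0169 Ω·mm²/m = 1.69×10^-8 Ω·m
Section 1: A_strand = π(2.0500e-03)² = 1.320e-05 m²; R₁ = ρL/(N·A_s) = (1.69×10^-8)(5.93)/(19×1.320e-05) = 3.995×10^-4 Ω
Section 2: A = π(6.54/2 mm)² = π(3.2700e-03 m)² = 3.359e-05 m²
R₂ = (1.69×10^-8)(5.51)/(3.359e-05) = 0.002772 Ω
R = R₁ + R₂ = 3.17 mΩ

3.17 mΩ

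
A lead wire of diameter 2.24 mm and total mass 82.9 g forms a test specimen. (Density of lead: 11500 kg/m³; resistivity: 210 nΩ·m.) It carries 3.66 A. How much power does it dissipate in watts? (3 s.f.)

1.31 W

ρ = 210 nΩ·m = 2.10×10^-7 Ω·m
A = π(d/2)² = π(1.1200e-03 m)² = 3.9408e-06 m²
L = m/(density·A) = 0.0829/(11500×3.9408e-06) = 1.829 m
R = ρL/A = (2.10×10^-7)(1.829)/(3.9408e-06) = 0.09748 Ω
P = I²R = (3.66)² × 0.09748 = 1.31 W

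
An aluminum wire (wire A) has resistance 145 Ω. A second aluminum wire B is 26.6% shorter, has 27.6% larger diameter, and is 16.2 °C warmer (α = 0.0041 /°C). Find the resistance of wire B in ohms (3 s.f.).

69.7 Ω

R ∝ ρL/d² with ρ ∝ (1+αΔT), so R_B/R_A = (1 − 26.6/100) × (1 + 27.6/100)⁻² × (1 + 0.0041×16.2)
= 0.734 × 0.6142 × 1.066 = 0.4808
R_B = 0.4808 × 145 = 69.7 Ω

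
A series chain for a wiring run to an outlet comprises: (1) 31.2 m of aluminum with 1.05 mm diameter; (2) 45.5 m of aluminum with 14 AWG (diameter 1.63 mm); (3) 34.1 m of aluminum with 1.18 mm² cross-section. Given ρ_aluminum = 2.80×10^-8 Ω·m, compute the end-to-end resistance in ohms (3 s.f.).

2.43 Ω

Seg 1: A = π(d/2)² = π(5.2500e-04 m)² = 8.659e-07 m²
R_1 = (2.80×10^-8)(31.2)/(8.659e-07) = 1.009 Ω
Seg 2: A = π(1.63/2 mm)² = π(8.1500e-04 m)² = 2.087e-06 m²
R_2 = (2.80×10^-8)(45.5)/(2.087e-06) = 0.6105 Ω
Seg 3: A = 1.18 mm² = 1.180e-06 m²
R_3 = (2.80×10^-8)(34.1)/(1.180e-06) = 0.8092 Ω
R_total = R_1 + R_2 + R_3 = 2.43 Ω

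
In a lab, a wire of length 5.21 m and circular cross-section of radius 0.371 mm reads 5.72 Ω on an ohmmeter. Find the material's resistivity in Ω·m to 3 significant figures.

A = πr² = π(3.7100e-04 m)² = 4.324e-07 m²
ρ = RA/L = (5.72)(4.324e-07)/(5.21) = 4.75×10^-7 Ω·m

4.75×10^-7 Ω·m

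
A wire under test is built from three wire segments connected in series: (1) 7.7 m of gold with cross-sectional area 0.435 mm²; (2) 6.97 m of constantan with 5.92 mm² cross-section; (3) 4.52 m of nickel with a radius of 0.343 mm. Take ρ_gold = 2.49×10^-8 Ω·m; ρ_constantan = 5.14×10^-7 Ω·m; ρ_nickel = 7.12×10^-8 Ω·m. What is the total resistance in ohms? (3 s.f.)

1.92 Ω

Seg 1: A = 0.435 mm² = 4.350e-07 m²
R_1 = (2.49×10^-8)(7.7)/(4.350e-07) = 0.4408 Ω
Seg 2: A = 5.92 mm² = 5.920e-06 m²
R_2 = (5.14×10^-7)(6.97)/(5.920e-06) = 0.6052 Ω
Seg 3: A = πr² = π(3.4300e-04 m)² = 3.696e-07 m²
R_3 = (7.12×10^-8)(4.52)/(3.696e-07) = 0.8707 Ω
R_total = R_1 + R_2 + R_3 = 1.92 Ω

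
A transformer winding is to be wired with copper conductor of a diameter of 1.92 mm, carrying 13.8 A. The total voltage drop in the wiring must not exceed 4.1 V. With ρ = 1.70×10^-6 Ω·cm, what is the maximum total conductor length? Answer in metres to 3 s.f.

ρ = 1.70×10^-6 Ω·cm = 1.70×10^-8 Ω·m
A = π(d/2)² = π(9.6000e-04 m)² = 2.895e-06 m²
L_max = V_max·A/(1·ρI) = (4.1)(2.895e-06)/(1.70×10^-8×13.8) = 50.6 m

50.6 m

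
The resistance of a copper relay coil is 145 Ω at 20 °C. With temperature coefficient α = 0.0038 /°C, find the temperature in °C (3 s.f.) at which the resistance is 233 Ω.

R = R₀(1 + α(T − T₀)) ⇒ T = T₀ + (R/R₀ − 1)/α
T = 20 + (233/145 − 1)/0.0038 = 20 + (0.6069)/0.0038 = 180 °C

180 °C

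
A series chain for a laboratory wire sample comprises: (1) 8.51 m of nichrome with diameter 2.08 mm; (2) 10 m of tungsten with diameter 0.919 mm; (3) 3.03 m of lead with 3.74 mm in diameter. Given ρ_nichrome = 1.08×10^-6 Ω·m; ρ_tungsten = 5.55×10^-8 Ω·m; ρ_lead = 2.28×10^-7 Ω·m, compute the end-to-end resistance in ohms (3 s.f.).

3.60 Ω

Seg 1: A = π(d/2)² = π(1.0400e-03 m)² = 3.398e-06 m²
R_1 = (1.08×10^-6)(8.51)/(3.398e-06) = 2.705 Ω
Seg 2: A = π(d/2)² = π(4.5950e-04 m)² = 6.633e-07 m²
R_2 = (5.55×10^-8)(10)/(6.633e-07) = 0.8367 Ω
Seg 3: A = π(d/2)² = π(1.8700e-03 m)² = 1.099e-05 m²
R_3 = (2.28×10^-7)(3.03)/(1.099e-05) = 0.06288 Ω
R_total = R_1 + R_2 + R_3 = 3.60 Ω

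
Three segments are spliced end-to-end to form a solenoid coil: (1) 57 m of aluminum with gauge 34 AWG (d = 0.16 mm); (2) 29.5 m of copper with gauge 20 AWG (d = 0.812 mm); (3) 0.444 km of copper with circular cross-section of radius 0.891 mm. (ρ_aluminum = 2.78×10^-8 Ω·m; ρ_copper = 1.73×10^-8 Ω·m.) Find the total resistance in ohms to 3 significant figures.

Seg 1: A = π(0.16/2 mm)² = π(8.0000e-05 m)² = 2.011e-08 m²
R_1 = (2.78×10^-8)(57)/(2.011e-08) = 78.81 Ω
Seg 2: A = π(0.812/2 mm)² = π(4.0600e-04 m)² = 5.178e-07 m²
R_2 = (1.73×10^-8)(29.5)/(5.178e-07) = 0.9855 Ω
Seg 3: A = πr² = π(8.9100e-04 m)² = 2.494e-06 m²
R_3 = (1.73×10^-8)(444)/(2.494e-06) = 3.08 Ω
R_total = R_1 + R_2 + R_3 = 82.9 Ω

82.9 Ω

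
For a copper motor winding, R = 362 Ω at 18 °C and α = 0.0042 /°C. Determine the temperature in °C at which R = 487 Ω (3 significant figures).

R = R₀(1 + α(T − T₀)) ⇒ T = T₀ + (R/R₀ − 1)/α
T = 18 + (487/362 − 1)/0.0042 = 18 + (0.3453)/0.0042 = 100 °C

100 °C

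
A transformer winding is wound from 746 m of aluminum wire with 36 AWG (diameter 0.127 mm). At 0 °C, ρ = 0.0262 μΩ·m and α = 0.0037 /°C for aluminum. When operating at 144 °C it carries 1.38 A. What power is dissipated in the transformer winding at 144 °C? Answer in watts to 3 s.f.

ρ = 0.0262 μΩ·m = 2.62×10^-8 Ω·m
A = π(0.127/2 mm)² = π(6.3500e-05 m)² = 1.267e-08 m²
R₍0₎ = ρL/A = (2.62×10^-8)(746)/(1.267e-08) = 1543 Ω
R₍144₎ = R₍0₎(1 + αΔT) = 1543 × (1 + 0.0037×144) = 2365 Ω
P = I²R = (1.38)² × 2365 = 4500 W

4500 W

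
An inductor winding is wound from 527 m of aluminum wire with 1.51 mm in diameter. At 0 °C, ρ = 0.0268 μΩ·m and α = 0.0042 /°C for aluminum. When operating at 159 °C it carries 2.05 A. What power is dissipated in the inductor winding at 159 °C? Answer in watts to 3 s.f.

ρ = 0.0268 μΩ·m = 2.68×10^-8 Ω·m
A = π(d/2)² = π(7.5500e-04 m)² = 1.791e-06 m²
R₍0₎ = ρL/A = (2.68×10^-8)(527)/(1.791e-06) = 7.887 Ω
R₍159₎ = R₍0₎(1 + αΔT) = 7.887 × (1 + 0.0042×159) = 13.15 Ω
P = I²R = (2.05)² × 13.15 = 55.3 W

55.3 W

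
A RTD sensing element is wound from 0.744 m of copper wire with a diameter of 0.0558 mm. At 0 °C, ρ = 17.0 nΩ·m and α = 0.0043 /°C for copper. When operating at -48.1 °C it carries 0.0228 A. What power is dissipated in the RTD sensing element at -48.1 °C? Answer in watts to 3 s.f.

0.00213 W

ρ = 17.0 nΩ·m = 1.70×10^-8 Ω·m
A = π(d/2)² = π(2.7900e-05 m)² = 2.445e-09 m²
R₍0₎ = ρL/A = (1.70×10^-8)(0.744)/(2.445e-09) = 5.172 Ω
R₍-48.1₎ = R₍0₎(1 + αΔT) = 5.172 × (1 + 0.0043×-48.1) = 4.102 Ω
P = I²R = (0.0228)² × 4.102 = 0.00213 W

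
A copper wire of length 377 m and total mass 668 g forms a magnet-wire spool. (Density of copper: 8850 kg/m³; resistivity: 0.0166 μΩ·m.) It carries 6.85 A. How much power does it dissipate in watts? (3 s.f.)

ρ = 0.0166 μΩ·m = 1.66×10^-8 Ω·m
A = m/(density·L) = 0.668/(8850×377) = 2.0021e-07 m²
R = ρL/A = (1.66×10^-8)(377)/(2.0021e-07) = 31.26 Ω
P = I²R = (6.85)² × 31.26 = 1470 W

1470 W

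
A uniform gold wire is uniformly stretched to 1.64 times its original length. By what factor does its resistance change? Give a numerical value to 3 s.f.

Volume constant ⇒ A' = A/k with k = 1.64. R' = ρ(kL)/(A/k) = k²R.
Factor = 2.69

2.69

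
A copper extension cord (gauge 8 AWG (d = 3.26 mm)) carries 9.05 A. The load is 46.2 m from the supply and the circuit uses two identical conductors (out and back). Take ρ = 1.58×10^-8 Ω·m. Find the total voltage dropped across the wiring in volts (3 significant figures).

1.58 V

A = π(3.26/2 mm)² = π(1.6300e-03 m)² = 8.347e-06 m²
Total conductor length (both ways) L = 2 × 46.2 = 92.4 m
R = ρL/A = (1.58×10^-8)(92.4)/(8.347e-06) = 0.1749 Ω
V = IR = 9.05 × 0.1749 = 1.58 V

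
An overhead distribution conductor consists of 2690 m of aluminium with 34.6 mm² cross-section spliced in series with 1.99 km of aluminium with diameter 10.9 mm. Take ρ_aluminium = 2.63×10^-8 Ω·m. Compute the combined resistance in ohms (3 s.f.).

2.61 Ω

Segment 1: A = 34.6 mm² = 3.460e-05 m²
R₁ = ρL/A = (2.63×10^-8)(2690)/(3.460e-05) = 2.045 Ω
Segment 2: A = π(d/2)² = π(5.4500e-03 m)² = 9.331e-05 m²
R₂ = (2.63×10^-8)(1990)/(9.331e-05) = 0.5609 Ω
R = R₁ + R₂ = 2.61 Ω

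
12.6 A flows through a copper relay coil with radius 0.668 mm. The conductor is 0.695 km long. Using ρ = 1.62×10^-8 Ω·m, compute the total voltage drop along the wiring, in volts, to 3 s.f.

101 V

A = πr² = π(6.6800e-04 m)² = 1.402e-06 m²
R = ρL/A = (1.62×10^-8)(695)/(1.402e-06) = 8.032 Ω
V = IR = 12.6 × 8.032 = 101 V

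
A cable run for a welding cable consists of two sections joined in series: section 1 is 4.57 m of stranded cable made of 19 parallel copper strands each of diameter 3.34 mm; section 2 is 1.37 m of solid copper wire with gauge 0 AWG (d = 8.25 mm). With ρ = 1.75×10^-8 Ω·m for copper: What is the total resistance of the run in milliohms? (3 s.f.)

Section 1: A_strand = π(1.6700e-03)² = 8.762e-06 m²; R₁ = ρL/(N·A_s) = (1.75×10^-8)(4.57)/(19×8.762e-06) = 4.804×10^-4 Ω
Section 2: A = π(8.25/2 mm)² = π(4.1250e-03 m)² = 5.346e-05 m²
R₂ = (1.75×10^-8)(1.37)/(5.346e-05) = 4.485×10^-4 Ω
R = R₁ + R₂ = 0.929 mΩ

0.929 mΩ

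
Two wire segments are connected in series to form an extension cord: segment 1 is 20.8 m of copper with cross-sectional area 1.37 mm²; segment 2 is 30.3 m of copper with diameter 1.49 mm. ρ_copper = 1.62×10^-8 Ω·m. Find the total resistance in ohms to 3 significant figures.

Segment 1: A = 1.37 mm² = 1.370e-06 m²
R₁ = ρL/A = (1.62×10^-8)(20.8)/(1.370e-06) = 0.246 Ω
Segment 2: A = π(d/2)² = π(7.4500e-04 m)² = 1.744e-06 m²
R₂ = (1.62×10^-8)(30.3)/(1.744e-06) = 0.2815 Ω
R = R₁ + R₂ = 0.527 Ω

0.527 Ω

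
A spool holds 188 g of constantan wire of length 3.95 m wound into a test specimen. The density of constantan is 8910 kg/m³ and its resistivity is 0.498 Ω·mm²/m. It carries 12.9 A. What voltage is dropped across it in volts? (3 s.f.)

ρ = 0.498 Ω·mm²/m = 4.98×10^-7 Ω·m
A = m/(density·L) = 0.188/(8910×3.95) = 5.3417e-06 m²
R = ρL/A = (4.98×10^-7)(3.95)/(5.3417e-06) = 0.3683 Ω
V = IR = 12.9 × 0.3683 = 4.75 V

4.75 V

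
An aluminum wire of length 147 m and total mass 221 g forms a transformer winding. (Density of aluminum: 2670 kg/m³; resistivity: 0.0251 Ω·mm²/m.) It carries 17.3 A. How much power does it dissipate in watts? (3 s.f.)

ρ = 0.0251 Ω·mm²/m = 2.51×10^-8 Ω·m
A = m/(density·L) = 0.221/(2670×147) = 5.6307e-07 m²
R = ρL/A = (2.51×10^-8)(147)/(5.6307e-07) = 6.553 Ω
P = I²R = (17.3)² × 6.553 = 1960 W

1960 W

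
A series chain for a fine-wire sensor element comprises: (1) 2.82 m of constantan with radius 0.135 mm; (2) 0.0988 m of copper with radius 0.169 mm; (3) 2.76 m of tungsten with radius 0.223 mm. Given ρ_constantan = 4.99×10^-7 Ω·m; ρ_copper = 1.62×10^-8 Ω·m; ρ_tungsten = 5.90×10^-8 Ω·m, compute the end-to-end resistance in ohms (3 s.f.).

25.6 Ω

Seg 1: A = πr² = π(1.3500e-04 m)² = 5.726e-08 m²
R_1 = (4.99×10^-7)(2.82)/(5.726e-08) = 24.58 Ω
Seg 2: A = πr² = π(1.6900e-04 m)² = 8.973e-08 m²
R_2 = (1.62×10^-8)(0.0988)/(8.973e-08) = 0.01784 Ω
Seg 3: A = πr² = π(2.2300e-04 m)² = 1.562e-07 m²
R_3 = (5.90×10^-8)(2.76)/(1.562e-07) = 1.042 Ω
R_total = R_1 + R_2 + R_3 = 25.6 Ω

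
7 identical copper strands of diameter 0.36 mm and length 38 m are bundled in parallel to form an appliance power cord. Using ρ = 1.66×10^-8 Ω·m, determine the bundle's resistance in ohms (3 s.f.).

A_strand = π(1.8000e-04 m)² = 1.018e-07 m²
R_strand = ρL/A = (1.66×10^-8)(38)/(1.018e-07) = 6.197 Ω
R_total = R_strand/N = 6.197/7 = 0.885 Ω

0.885 Ω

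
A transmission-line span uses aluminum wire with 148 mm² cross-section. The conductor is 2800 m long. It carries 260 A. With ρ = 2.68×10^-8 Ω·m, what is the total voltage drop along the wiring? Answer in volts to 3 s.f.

A = 148 mm² = 1.480e-04 m²
R = ρL/A = (2.68×10^-8)(2800)/(1.480e-04) = 0.507 Ω
V = IR = 260 × 0.507 = 132 V

132 V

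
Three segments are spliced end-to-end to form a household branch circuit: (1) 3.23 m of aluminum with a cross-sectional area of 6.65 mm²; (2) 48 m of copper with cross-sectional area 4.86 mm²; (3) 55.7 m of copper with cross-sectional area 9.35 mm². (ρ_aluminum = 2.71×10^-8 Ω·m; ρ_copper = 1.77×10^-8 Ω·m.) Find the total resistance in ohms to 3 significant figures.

0.293 Ω

Seg 1: A = 6.65 mm² = 6.650e-06 m²
R_1 = (2.71×10^-8)(3.23)/(6.650e-06) = 0.01316 Ω
Seg 2: A = 4.86 mm² = 4.860e-06 m²
R_2 = (1.77×10^-8)(48)/(4.860e-06) = 0.1748 Ω
Seg 3: A = 9.35 mm² = 9.350e-06 m²
R_3 = (1.77×10^-8)(55.7)/(9.350e-06) = 0.1054 Ω
R_total = R_1 + R_2 + R_3 = 0.293 Ω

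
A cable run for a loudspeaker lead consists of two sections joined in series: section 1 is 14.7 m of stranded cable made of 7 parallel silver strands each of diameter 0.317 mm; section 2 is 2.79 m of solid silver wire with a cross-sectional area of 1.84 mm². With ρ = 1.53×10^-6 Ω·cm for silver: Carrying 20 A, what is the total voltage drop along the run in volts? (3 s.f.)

ρ = 1.53×10^-6 Ω·cm = 1.53×10^-8 Ω·m
Section 1: A_strand = π(1.5850e-04)² = 7.892e-08 m²; R₁ = ρL/(N·A_s) = (1.53×10^-8)(14.7)/(7×7.892e-08) = 0.4071 Ω
Section 2: A = 1.84 mm² = 1.840e-06 m²
R₂ = (1.53×10^-8)(2.79)/(1.840e-06) = 0.0232 Ω
R = R₁ + R₂ = 0.4303 Ω
V = IR = 20 × 0.4303 = 8.61 V

8.61 V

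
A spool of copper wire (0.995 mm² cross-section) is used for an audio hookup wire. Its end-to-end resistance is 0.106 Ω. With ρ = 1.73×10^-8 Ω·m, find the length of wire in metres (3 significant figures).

6.10 m

A = 0.995 mm² = 9.950e-07 m²
L = RA/ρ = (0.106)(9.950e-07)/(1.73×10^-8) = 6.10 m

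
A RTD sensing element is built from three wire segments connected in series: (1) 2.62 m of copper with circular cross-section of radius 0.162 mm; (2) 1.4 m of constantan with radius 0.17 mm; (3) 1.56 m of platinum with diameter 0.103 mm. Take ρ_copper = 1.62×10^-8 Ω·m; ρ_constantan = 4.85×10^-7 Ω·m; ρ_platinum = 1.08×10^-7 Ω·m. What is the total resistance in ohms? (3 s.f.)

28.2 Ω

Seg 1: A = πr² = π(1.6200e-04 m)² = 8.245e-08 m²
R_1 = (1.62×10^-8)(2.62)/(8.245e-08) = 0.5148 Ω
Seg 2: A = πr² = π(1.7000e-04 m)² = 9.079e-08 m²
R_2 = (4.85×10^-7)(1.4)/(9.079e-08) = 7.479 Ω
Seg 3: A = π(d/2)² = π(5.1500e-05 m)² = 8.332e-09 m²
R_3 = (1.08×10^-7)(1.56)/(8.332e-09) = 20.22 Ω
R_total = R_1 + R_2 + R_3 = 28.2 Ω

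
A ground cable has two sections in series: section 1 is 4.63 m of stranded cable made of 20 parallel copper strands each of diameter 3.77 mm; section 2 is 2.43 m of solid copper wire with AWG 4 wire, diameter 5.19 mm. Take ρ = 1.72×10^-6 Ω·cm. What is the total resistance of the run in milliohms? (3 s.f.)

2.33 mΩ

ρ = 1.72×10^-6 Ω·cm = 1.72×10^-8 Ω·m
Section 1: A_strand = π(1.8850e-03)² = 1.116e-05 m²; R₁ = ρL/(N·A_s) = (1.72×10^-8)(4.63)/(20×1.116e-05) = 3.567×10^-4 Ω
Section 2: A = π(5.19/2 mm)² = π(2.5950e-03 m)² = 2.116e-05 m²
R₂ = (1.72×10^-8)(2.43)/(2.116e-05) = 0.001976 Ω
R = R₁ + R₂ = 2.33 mΩ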